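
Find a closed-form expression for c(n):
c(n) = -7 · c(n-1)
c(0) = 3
Pure geometric recurrence with ratio -7.
By induction c(n) = c(0) · (-7)^n = 3 \left(-7\right)^{n}.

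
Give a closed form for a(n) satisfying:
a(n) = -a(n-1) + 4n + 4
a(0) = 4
First-order linear with linear forcing.
Homogeneous solution: a_h(n) = A·(-1)^n.
Try particular a_p(n) = pn + q. Substituting:
  pn + q = -(p(n-1) + q) + 4n + 4.
Matching the n-coefficient: p = -p + 4 ⇒ p = 2.
Matching constants: q = p - q + 4 ⇒ q = 3.
General: a(n) = A·(-1)^n + 2 n + 3.
Apply a(0) = 4: A + 3 = 4 ⇒ A = 1.
So a(n) = \left(-1\right)^{n} + 2 n + 3.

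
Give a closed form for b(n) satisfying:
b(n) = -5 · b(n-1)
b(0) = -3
Pure geometric recurrence with ratio -5.
By induction b(n) = b(0) · (-5)^n = - 3 \left(-5\right)^{n}.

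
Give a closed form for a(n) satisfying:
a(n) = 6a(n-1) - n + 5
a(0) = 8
First-order linear with linear forcing.
Homogeneous solution: a_h(n) = A·(6)^n.
Try particular a_p(n) = pn + q. Substituting:
  pn + q = 6(p(n-1) + q) - n + 5.
Matching the n-coefficient: p = 6p - 1 ⇒ p = \frac{1}{5}.
Matching constants: q = -6p + 6q + 5 ⇒ q = - \frac{19}{25}.
General: a(n) = A·(6)^n + \frac{n}{5} - \frac{19}{25}.
Apply a(0) = 8: A - \frac{19}{25} = 8 ⇒ A = \frac{219}{25}.
So a(n) = \frac{219 \cdot 6^{n}}{25} + \frac{n}{5} - \frac{19}{25}.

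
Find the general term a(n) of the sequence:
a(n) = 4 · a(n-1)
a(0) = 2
Pure geometric recurrence with ratio 4.
By induction a(n) = a(0) · (4)^n = 2 \cdot 4^{n}.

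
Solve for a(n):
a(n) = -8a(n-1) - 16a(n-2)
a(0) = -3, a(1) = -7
Characteristic equation: x² + 8x + 16 = 0, which is (x - (-4))².
Repeated root r = -4.
General solution: a(n) = (A + Bn)·(-4)^n.
From a(0) = -3: A = -3.
From a(1) = -7: (A + B)·(-4) = -7 ⇒ B = \frac{19}{4}.
So a(n) = \left(\frac{19 n}{4} - 3\right) \cdot (-4)^n.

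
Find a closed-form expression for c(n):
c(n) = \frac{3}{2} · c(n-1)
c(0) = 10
Pure geometric recurrence with ratio \frac{3}{2}.
By induction c(n) = c(0) · (\frac{3}{2})^n = 10 \left(\frac{3}{2}\right)^{n}.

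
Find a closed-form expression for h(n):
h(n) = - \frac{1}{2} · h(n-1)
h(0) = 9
Pure geometric recurrence with ratio - \frac{1}{2}.
By induction h(n) = h(0) · (- \frac{1}{2})^n = 9 \left(- \frac{1}{2}\right)^{n}.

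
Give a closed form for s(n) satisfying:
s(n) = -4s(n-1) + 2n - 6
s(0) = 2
First-order linear with linear forcing.
Homogeneous solution: s_h(n) = A·(-4)^n.
Try particular s_p(n) = pn + q. Substituting:
  pn + q = -4(p(n-1) + q) + 2n - 6.
Matching the n-coefficient: p = -4p + 2 ⇒ p = \frac{2}{5}.
Matching constants: q = 4p - 4q - 6 ⇒ q = - \frac{22}{25}.
General: s(n) = A·(-4)^n + \frac{2 n}{5} - \frac{22}{25}.
Apply s(0) = 2: A - \frac{22}{25} = 2 ⇒ A = \frac{72}{25}.
So s(n) = \frac{72 \left(-4\right)^{n}}{25} + \frac{2 n}{5} - \frac{22}{25}.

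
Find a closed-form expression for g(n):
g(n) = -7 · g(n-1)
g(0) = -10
Pure geometric recurrence with ratio -7.
By induction g(n) = g(0) · (-7)^n = - 10 \left(-7\right)^{n}.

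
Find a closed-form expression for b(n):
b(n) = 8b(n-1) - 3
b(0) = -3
First-order linear non-homogeneous.
Homogeneous solution: b_h(n) = A·(8)^n.
Try constant particular solution b_p = K: K = 8K - 3 ⇒ K = \frac{3}{7}.
General: b(n) = A·(8)^n + \frac{3}{7}.
Apply b(0) = -3: A + \frac{3}{7} = -3 ⇒ A = - \frac{24}{7}.
So b(n) = \frac{3}{7} - \frac{24 \cdot 8^{n}}{7}.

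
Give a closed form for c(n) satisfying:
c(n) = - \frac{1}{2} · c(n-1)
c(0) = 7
Pure geometric recurrence with ratio - \frac{1}{2}.
By induction c(n) = c(0) · (- \frac{1}{2})^n = 7 \left(- \frac{1}{2}\right)^{n}.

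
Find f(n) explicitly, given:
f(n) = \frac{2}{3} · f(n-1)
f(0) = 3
Pure geometric recurrence with ratio \frac{2}{3}.
By induction f(n) = f(0) · (\frac{2}{3})^n = 3 \left(\frac{2}{3}\right)^{n}.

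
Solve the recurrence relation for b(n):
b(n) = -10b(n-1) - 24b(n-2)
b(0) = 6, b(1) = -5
Characteristic equation: x² + 10x + 24 = 0, which factors as (x - (-4))(x - (-6)) = 0.
Roots r₁ = -4, r₂ = -6 (distinct).
General solution: b(n) = A·(-4)^n + B·(-6)^n.
From b(0) = 6: A + B = 6.
From b(1) = -5: -4A - 6B = -5.
Solving: A = \frac{31}{2}, B = - \frac{19}{2}.
So b(n) = \frac{31 \left(-4\right)^{n}}{2} - \frac{19 \left(-6\right)^{n}}{2}.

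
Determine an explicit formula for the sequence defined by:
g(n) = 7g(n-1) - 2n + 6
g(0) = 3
First-order linear with linear forcing.
Homogeneous solution: g_h(n) = A·(7)^n.
Try particular g_p(n) = pn + q. Substituting:
  pn + q = 7(p(n-1) + q) - 2n + 6.
Matching the n-coefficient: p = 7p - 2 ⇒ p = \frac{1}{3}.
Matching constants: q = -7p + 7q + 6 ⇒ q = - \frac{11}{18}.
General: g(n) = A·(7)^n + \frac{n}{3} - \frac{11}{18}.
Apply g(0) = 3: A - \frac{11}{18} = 3 ⇒ A = \frac{65}{18}.
So g(n) = \frac{65 \cdot 7^{n}}{18} + \frac{n}{3} - \frac{11}{18}.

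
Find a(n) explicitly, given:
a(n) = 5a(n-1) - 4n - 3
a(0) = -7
First-order linear with linear forcing.
Homogeneous solution: a_h(n) = A·(5)^n.
Try particular a_p(n) = pn + q. Substituting:
  pn + q = 5(p(n-1) + q) - 4n - 3.
Matching the n-coefficient: p = 5p - 4 ⇒ p = 1.
Matching constants: q = -5p + 5q - 3 ⇒ q = 2.
General: a(n) = A·(5)^n + n + 2.
Apply a(0) = -7: A + 2 = -7 ⇒ A = -9.
So a(n) = - 9 \cdot 5^{n} + n + 2.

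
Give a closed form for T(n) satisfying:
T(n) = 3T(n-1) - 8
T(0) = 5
First-order linear non-homogeneous.
Homogeneous solution: T_h(n) = A·(3)^n.
Try constant particular solution T_p = K: K = 3K - 8 ⇒ K = 4.
General: T(n) = A·(3)^n + 4.
Apply T(0) = 5: A + 4 = 5 ⇒ A = 1.
So T(n) = 3^{n} + 4.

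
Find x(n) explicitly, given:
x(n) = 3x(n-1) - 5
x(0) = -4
First-order linear non-homogeneous.
Homogeneous solution: x_h(n) = A·(3)^n.
Try constant particular solution x_p = K: K = 3K - 5 ⇒ K = \frac{5}{2}.
General: x(n) = A·(3)^n + \frac{5}{2}.
Apply x(0) = -4: A + \frac{5}{2} = -4 ⇒ A = - \frac{13}{2}.
So x(n) = \frac{5}{2} - \frac{13 \cdot 3^{n}}{2}.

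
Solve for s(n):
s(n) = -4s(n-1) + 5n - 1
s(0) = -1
First-order linear with linear forcing.
Homogeneous solution: s_h(n) = A·(-4)^n.
Try particular s_p(n) = pn + q. Substituting:
  pn + q = -4(p(n-1) + q) + 5n - 1.
Matching the n-coefficient: p = -4p + 5 ⇒ p = 1.
Matching constants: q = 4p - 4q - 1 ⇒ q = \frac{3}{5}.
General: s(n) = A·(-4)^n + n + \frac{3}{5}.
Apply s(0) = -1: A + \frac{3}{5} = -1 ⇒ A = - \frac{8}{5}.
So s(n) = - \frac{8 \left(-4\right)^{n}}{5} + n + \frac{3}{5}.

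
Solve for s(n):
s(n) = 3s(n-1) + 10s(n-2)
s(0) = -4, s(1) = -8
Characteristic equation: x² - 3x - 10 = 0, which factors as (x - (-2))(x - (5)) = 0.
Roots r₁ = -2, r₂ = 5 (distinct).
General solution: s(n) = A·(-2)^n + B·(5)^n.
From s(0) = -4: A + B = -4.
From s(1) = -8: -2A + 5B = -8.
Solving: A = - \frac{12}{7}, B = - \frac{16}{7}.
So s(n) = - \frac{12 \left(-2\right)^{n}}{7} - \frac{16 \cdot 5^{n}}{7}.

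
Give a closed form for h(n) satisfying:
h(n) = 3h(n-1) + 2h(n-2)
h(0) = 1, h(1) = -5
Characteristic equation: x² - 3x - 2 = 0.
Discriminant Δ = (3)² + 4·(2) = 17.
Roots r₁,₂ = (3 ± √17)/2, so r₁ = \frac{3}{2} + \frac{\sqrt{17}}{2}, r₂ = \frac{3}{2} - \frac{\sqrt{17}}{2}.
General solution: h(n) = A·r₁^n + B·r₂^n.
From the initial conditions, A + B = 1 and r₁A + r₂B = -5.
Since r₁ - r₂ = √17: A = (-5 - (1)r₂)/√17 = \frac{1}{2} - \frac{13 \sqrt{17}}{34}, and B = 1 - A = \frac{1}{2} + \frac{13 \sqrt{17}}{34}.
So h(n) = \left(\frac{1}{2} - \frac{13 \sqrt{17}}{34}\right)\left(\frac{3}{2} + \frac{\sqrt{17}}{2}\right)^n + \left(\frac{1}{2} + \frac{13 \sqrt{17}}{34}\right)\left(\frac{3}{2} - \frac{\sqrt{17}}{2}\right)^n.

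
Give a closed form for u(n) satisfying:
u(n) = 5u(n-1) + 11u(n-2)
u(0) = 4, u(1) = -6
Characteristic equation: x² - 5x - 11 = 0.
Discriminant Δ = (5)² + 4·(11) = 69.
Roots r₁,₂ = (5 ± √69)/2, so r₁ = \frac{5}{2} + \frac{\sqrt{69}}{2}, r₂ = \frac{5}{2} - \frac{\sqrt{69}}{2}.
General solution: u(n) = A·r₁^n + B·r₂^n.
From the initial conditions, A + B = 4 and r₁A + r₂B = -6.
Since r₁ - r₂ = √69: A = (-6 - (4)r₂)/√69 = 2 - \frac{16 \sqrt{69}}{69}, and B = 4 - A = \frac{16 \sqrt{69}}{69} + 2.
So u(n) = \left(2 - \frac{16 \sqrt{69}}{69}\right)\left(\frac{5}{2} + \frac{\sqrt{69}}{2}\right)^n + \left(\frac{16 \sqrt{69}}{69} + 2\right)\left(\frac{5}{2} - \frac{\sqrt{69}}{2}\right)^n.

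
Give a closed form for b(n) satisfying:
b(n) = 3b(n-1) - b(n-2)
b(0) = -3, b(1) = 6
Characteristic equation: x² - 3x + 1 = 0.
Discriminant Δ = (3)² + 4·(-1) = 5.
Roots r₁,₂ = (3 ± √5)/2, so r₁ = \frac{\sqrt{5}}{2} + \frac{3}{2}, r₂ = \frac{3}{2} - \frac{\sqrt{5}}{2}.
General solution: b(n) = A·r₁^n + B·r₂^n.
From the initial conditions, A + B = -3 and r₁A + r₂B = 6.
Since r₁ - r₂ = √5: A = (6 - (-3)r₂)/√5 = - \frac{3}{2} + \frac{21 \sqrt{5}}{10}, and B = -3 - A = - \frac{21 \sqrt{5}}{10} - \frac{3}{2}.
So b(n) = \left(- \frac{3}{2} + \frac{21 \sqrt{5}}{10}\right)\left(\frac{\sqrt{5}}{2} + \frac{3}{2}\right)^n + \left(- \frac{21 \sqrt{5}}{10} - \frac{3}{2}\right)\left(\frac{3}{2} - \frac{\sqrt{5}}{2}\right)^n.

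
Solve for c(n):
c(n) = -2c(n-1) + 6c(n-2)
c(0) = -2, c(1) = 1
Characteristic equation: x² + 2x - 6 = 0.
Discriminant Δ = (-2)² + 4·(6) = 28.
Roots r₁,₂ = (-2 ± √28)/2, so r₁ = -1 + \sqrt{7}, r₂ = - \sqrt{7} - 1.
General solution: c(n) = A·r₁^n + B·r₂^n.
From the initial conditions, A + B = -2 and r₁A + r₂B = 1.
Since r₁ - r₂ = √28: A = (1 - (-2)r₂)/√28 = -1 - \frac{\sqrt{7}}{14}, and B = -2 - A = -1 + \frac{\sqrt{7}}{14}.
So c(n) = \left(-1 - \frac{\sqrt{7}}{14}\right)\left(-1 + \sqrt{7}\right)^n + \left(-1 + \frac{\sqrt{7}}{14}\right)\left(- \sqrt{7} - 1\right)^n.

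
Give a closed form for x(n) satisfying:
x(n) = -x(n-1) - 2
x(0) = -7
First-order linear non-homogeneous.
Homogeneous solution: x_h(n) = A·(-1)^n.
Try constant particular solution x_p = K: K = -K - 2 ⇒ K = -1.
General: x(n) = A·(-1)^n - 1.
Apply x(0) = -7: A - 1 = -7 ⇒ A = -6.
So x(n) = - 6 \left(-1\right)^{n} - 1.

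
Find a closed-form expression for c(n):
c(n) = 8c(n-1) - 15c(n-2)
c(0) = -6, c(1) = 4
Characteristic equation: x² - 8x + 15 = 0, which factors as (x - (5))(x - (3)) = 0.
Roots r₁ = 5, r₂ = 3 (distinct).
General solution: c(n) = A·(5)^n + B·(3)^n.
From c(0) = -6: A + B = -6.
From c(1) = 4: 5A + 3B = 4.
Solving: A = 11, B = -17.
So c(n) = - 17 \cdot 3^{n} + 11 \cdot 5^{n}.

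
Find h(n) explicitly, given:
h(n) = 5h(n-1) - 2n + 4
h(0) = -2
First-order linear with linear forcing.
Homogeneous solution: h_h(n) = A·(5)^n.
Try particular h_p(n) = pn + q. Substituting:
  pn + q = 5(p(n-1) + q) - 2n + 4.
Matching the n-coefficient: p = 5p - 2 ⇒ p = \frac{1}{2}.
Matching constants: q = -5p + 5q + 4 ⇒ q = - \frac{3}{8}.
General: h(n) = A·(5)^n + \frac{n}{2} - \frac{3}{8}.
Apply h(0) = -2: A - \frac{3}{8} = -2 ⇒ A = - \frac{13}{8}.
So h(n) = - \frac{13 \cdot 5^{n}}{8} + \frac{n}{2} - \frac{3}{8}.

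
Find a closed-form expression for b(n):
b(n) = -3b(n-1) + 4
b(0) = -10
First-order linear non-homogeneous.
Homogeneous solution: b_h(n) = A·(-3)^n.
Try constant particular solution b_p = K: K = -3K + 4 ⇒ K = 1.
General: b(n) = A·(-3)^n + 1.
Apply b(0) = -10: A + 1 = -10 ⇒ A = -11.
So b(n) = 1 - 11 \left(-3\right)^{n}.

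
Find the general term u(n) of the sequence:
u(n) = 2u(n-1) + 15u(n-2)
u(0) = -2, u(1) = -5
Characteristic equation: x² - 2x - 15 = 0, which factors as (x - (-3))(x - (5)) = 0.
Roots r₁ = -3, r₂ = 5 (distinct).
General solution: u(n) = A·(-3)^n + B·(5)^n.
From u(0) = -2: A + B = -2.
From u(1) = -5: -3A + 5B = -5.
Solving: A = - \frac{5}{8}, B = - \frac{11}{8}.
So u(n) = - \frac{5 \left(-3\right)^{n}}{8} - \frac{11 \cdot 5^{n}}{8}.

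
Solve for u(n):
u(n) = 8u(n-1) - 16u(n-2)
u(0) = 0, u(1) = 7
Characteristic equation: x² - 8x + 16 = 0, which is (x - (4))².
Repeated root r = 4.
General solution: u(n) = (A + Bn)·(4)^n.
From u(0) = 0: A = 0.
From u(1) = 7: (A + B)·(4) = 7 ⇒ B = \frac{7}{4}.
So u(n) = \left(\frac{7 n}{4}\right) \cdot (4)^n.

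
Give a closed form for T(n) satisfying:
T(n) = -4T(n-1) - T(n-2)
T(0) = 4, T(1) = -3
Characteristic equation: x² + 4x + 1 = 0.
Discriminant Δ = (-4)² + 4·(-1) = 12.
Roots r₁,₂ = (-4 ± √12)/2, so r₁ = -2 + \sqrt{3}, r₂ = -2 - \sqrt{3}.
General solution: T(n) = A·r₁^n + B·r₂^n.
From the initial conditions, A + B = 4 and r₁A + r₂B = -3.
Since r₁ - r₂ = √12: A = (-3 - (4)r₂)/√12 = \frac{5 \sqrt{3}}{6} + 2, and B = 4 - A = 2 - \frac{5 \sqrt{3}}{6}.
So T(n) = \left(\frac{5 \sqrt{3}}{6} + 2\right)\left(-2 + \sqrt{3}\right)^n + \left(2 - \frac{5 \sqrt{3}}{6}\right)\left(-2 - \sqrt{3}\right)^n.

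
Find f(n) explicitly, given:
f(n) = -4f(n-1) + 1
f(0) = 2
First-order linear non-homogeneous.
Homogeneous solution: f_h(n) = A·(-4)^n.
Try constant particular solution f_p = K: K = -4K + 1 ⇒ K = \frac{1}{5}.
General: f(n) = A·(-4)^n + \frac{1}{5}.
Apply f(0) = 2: A + \frac{1}{5} = 2 ⇒ A = \frac{9}{5}.
So f(n) = \frac{9 \left(-4\right)^{n}}{5} + \frac{1}{5}.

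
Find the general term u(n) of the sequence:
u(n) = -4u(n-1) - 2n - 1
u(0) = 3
First-order linear with linear forcing.
Homogeneous solution: u_h(n) = A·(-4)^n.
Try particular u_p(n) = pn + q. Substituting:
  pn + q = -4(p(n-1) + q) - 2n - 1.
Matching the n-coefficient: p = -4p - 2 ⇒ p = - \frac{2}{5}.
Matching constants: q = 4p - 4q - 1 ⇒ q = - \frac{13}{25}.
General: u(n) = A·(-4)^n - \frac{2 n}{5} - \frac{13}{25}.
Apply u(0) = 3: A - \frac{13}{25} = 3 ⇒ A = \frac{88}{25}.
So u(n) = \frac{88 \left(-4\right)^{n}}{25} - \frac{2 n}{5} - \frac{13}{25}.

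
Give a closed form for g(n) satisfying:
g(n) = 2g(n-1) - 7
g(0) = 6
First-order linear non-homogeneous.
Homogeneous solution: g_h(n) = A·(2)^n.
Try constant particular solution g_p = K: K = 2K - 7 ⇒ K = 7.
General: g(n) = A·(2)^n + 7.
Apply g(0) = 6: A + 7 = 6 ⇒ A = -1.
So g(n) = 7 - 2^{n}.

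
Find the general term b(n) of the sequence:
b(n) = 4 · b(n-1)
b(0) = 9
Pure geometric recurrence with ratio 4.
By induction b(n) = b(0) · (4)^n = 9 \cdot 4^{n}.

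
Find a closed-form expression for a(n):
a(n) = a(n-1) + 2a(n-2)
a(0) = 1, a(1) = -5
Characteristic equation: x² - x - 2 = 0, which factors as (x - (-1))(x - (2)) = 0.
Roots r₁ = -1, r₂ = 2 (distinct).
General solution: a(n) = A·(-1)^n + B·(2)^n.
From a(0) = 1: A + B = 1.
From a(1) = -5: -A + 2B = -5.
Solving: A = \frac{7}{3}, B = - \frac{4}{3}.
So a(n) = \frac{7 \left(-1\right)^{n}}{3} - \frac{4 \cdot 2^{n}}{3}.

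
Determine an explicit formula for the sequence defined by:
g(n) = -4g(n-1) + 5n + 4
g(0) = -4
First-order linear with linear forcing.
Homogeneous solution: g_h(n) = A·(-4)^n.
Try particular g_p(n) = pn + q. Substituting:
  pn + q = -4(p(n-1) + q) + 5n + 4.
Matching the n-coefficient: p = -4p + 5 ⇒ p = 1.
Matching constants: q = 4p - 4q + 4 ⇒ q = \frac{8}{5}.
General: g(n) = A·(-4)^n + n + \frac{8}{5}.
Apply g(0) = -4: A + \frac{8}{5} = -4 ⇒ A = - \frac{28}{5}.
So g(n) = - \frac{28 \left(-4\right)^{n}}{5} + n + \frac{8}{5}.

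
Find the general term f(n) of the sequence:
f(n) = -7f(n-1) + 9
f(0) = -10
First-order linear non-homogeneous.
Homogeneous solution: f_h(n) = A·(-7)^n.
Try constant particular solution f_p = K: K = -7K + 9 ⇒ K = \frac{9}{8}.
General: f(n) = A·(-7)^n + \frac{9}{8}.
Apply f(0) = -10: A + \frac{9}{8} = -10 ⇒ A = - \frac{89}{8}.
So f(n) = \frac{9}{8} - \frac{89 \left(-7\right)^{n}}{8}.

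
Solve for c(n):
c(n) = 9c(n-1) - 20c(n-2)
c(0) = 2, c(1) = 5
Characteristic equation: x² - 9x + 20 = 0, which factors as (x - (5))(x - (4)) = 0.
Roots r₁ = 5, r₂ = 4 (distinct).
General solution: c(n) = A·(5)^n + B·(4)^n.
From c(0) = 2: A + B = 2.
From c(1) = 5: 5A + 4B = 5.
Solving: A = -3, B = 5.
So c(n) = 5 \cdot 4^{n} - 3 \cdot 5^{n}.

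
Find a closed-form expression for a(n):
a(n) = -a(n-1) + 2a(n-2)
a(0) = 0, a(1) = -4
Characteristic equation: x² + x - 2 = 0, which factors as (x - (-2))(x - (1)) = 0.
Roots r₁ = -2, r₂ = 1 (distinct).
General solution: a(n) = A·(-2)^n + B·(1)^n.
From a(0) = 0: A + B = 0.
From a(1) = -4: -2A + B = -4.
Solving: A = \frac{4}{3}, B = - \frac{4}{3}.
So a(n) = \frac{4 \left(-2\right)^{n}}{3} - \frac{4}{3}.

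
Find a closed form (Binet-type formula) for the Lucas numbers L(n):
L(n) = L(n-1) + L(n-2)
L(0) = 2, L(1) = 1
This is the Lucas sequence.
Characteristic equation: x² - x - 1 = 0; roots r₁ = \frac{1}{2} + \frac{\sqrt{5}}{2}, r₂ = \frac{1}{2} - \frac{\sqrt{5}}{2}.
General: L(n) = A·r₁^n + B·r₂^n. Solving with L(0)=2, L(1)=1 gives A = 1, B = 1.
So L(n) = 2^{- n} \left(\left(1 - \sqrt{5}\right)^{n} + \left(1 + \sqrt{5}\right)^{n}\right).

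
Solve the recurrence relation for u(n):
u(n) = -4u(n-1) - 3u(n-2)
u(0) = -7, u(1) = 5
Characteristic equation: x² + 4x + 3 = 0, which factors as (x - (-3))(x - (-1)) = 0.
Roots r₁ = -3, r₂ = -1 (distinct).
General solution: u(n) = A·(-3)^n + B·(-1)^n.
From u(0) = -7: A + B = -7.
From u(1) = 5: -3A - B = 5.
Solving: A = 1, B = -8.
So u(n) = - 8 \left(-1\right)^{n} + \left(-3\right)^{n}.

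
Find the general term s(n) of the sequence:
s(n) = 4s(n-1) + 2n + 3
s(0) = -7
First-order linear with linear forcing.
Homogeneous solution: s_h(n) = A·(4)^n.
Try particular s_p(n) = pn + q. Substituting:
  pn + q = 4(p(n-1) + q) + 2n + 3.
Matching the n-coefficient: p = 4p + 2 ⇒ p = - \frac{2}{3}.
Matching constants: q = -4p + 4q + 3 ⇒ q = - \frac{17}{9}.
General: s(n) = A·(4)^n - \frac{2 n}{3} - \frac{17}{9}.
Apply s(0) = -7: A - \frac{17}{9} = -7 ⇒ A = - \frac{46}{9}.
So s(n) = - \frac{46 \cdot 4^{n}}{9} - \frac{2 n}{3} - \frac{17}{9}.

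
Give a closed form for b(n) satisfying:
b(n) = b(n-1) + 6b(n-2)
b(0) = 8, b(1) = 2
Characteristic equation: x² - x - 6 = 0, which factors as (x - (3))(x - (-2)) = 0.
Roots r₁ = 3, r₂ = -2 (distinct).
General solution: b(n) = A·(3)^n + B·(-2)^n.
From b(0) = 8: A + B = 8.
From b(1) = 2: 3A - 2B = 2.
Solving: A = \frac{18}{5}, B = \frac{22}{5}.
So b(n) = \frac{22 \left(-2\right)^{n}}{5} + \frac{18 \cdot 3^{n}}{5}.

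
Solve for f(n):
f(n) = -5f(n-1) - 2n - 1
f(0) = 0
First-order linear with linear forcing.
Homogeneous solution: f_h(n) = A·(-5)^n.
Try particular f_p(n) = pn + q. Substituting:
  pn + q = -5(p(n-1) + q) - 2n - 1.
Matching the n-coefficient: p = -5p - 2 ⇒ p = - \frac{1}{3}.
Matching constants: q = 5p - 5q - 1 ⇒ q = - \frac{4}{9}.
General: f(n) = A·(-5)^n - \frac{n}{3} - \frac{4}{9}.
Apply f(0) = 0: A - \frac{4}{9} = 0 ⇒ A = \frac{4}{9}.
So f(n) = \frac{4 \left(-5\right)^{n}}{9} - \frac{n}{3} - \frac{4}{9}.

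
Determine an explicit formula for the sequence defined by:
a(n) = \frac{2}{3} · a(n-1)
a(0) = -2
Pure geometric recurrence with ratio \frac{2}{3}.
By induction a(n) = a(0) · (\frac{2}{3})^n = - 2 \left(\frac{2}{3}\right)^{n}.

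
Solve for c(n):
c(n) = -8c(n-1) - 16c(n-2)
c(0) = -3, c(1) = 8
Characteristic equation: x² + 8x + 16 = 0, which is (x - (-4))².
Repeated root r = -4.
General solution: c(n) = (A + Bn)·(-4)^n.
From c(0) = -3: A = -3.
From c(1) = 8: (A + B)·(-4) = 8 ⇒ B = 1.
So c(n) = \left(n - 3\right) \cdot (-4)^n.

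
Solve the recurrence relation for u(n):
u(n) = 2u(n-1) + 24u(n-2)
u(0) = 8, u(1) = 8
Characteristic equation: x² - 2x - 24 = 0, which factors as (x - (6))(x - (-4)) = 0.
Roots r₁ = 6, r₂ = -4 (distinct).
General solution: u(n) = A·(6)^n + B·(-4)^n.
From u(0) = 8: A + B = 8.
From u(1) = 8: 6A - 4B = 8.
Solving: A = 4, B = 4.
So u(n) = 4 \left(-4\right)^{n} + 4 \cdot 6^{n}.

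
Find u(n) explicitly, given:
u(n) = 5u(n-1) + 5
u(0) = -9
First-order linear non-homogeneous.
Homogeneous solution: u_h(n) = A·(5)^n.
Try constant particular solution u_p = K: K = 5K + 5 ⇒ K = - \frac{5}{4}.
General: u(n) = A·(5)^n - \frac{5}{4}.
Apply u(0) = -9: A - \frac{5}{4} = -9 ⇒ A = - \frac{31}{4}.
So u(n) = - \frac{31 \cdot 5^{n}}{4} - \frac{5}{4}.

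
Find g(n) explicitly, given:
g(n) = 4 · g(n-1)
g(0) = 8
Pure geometric recurrence with ratio 4.
By induction g(n) = g(0) · (4)^n = 8 \cdot 4^{n}.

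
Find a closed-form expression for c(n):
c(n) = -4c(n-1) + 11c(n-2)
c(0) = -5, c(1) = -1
Characteristic equation: x² + 4x - 11 = 0.
Discriminant Δ = (-4)² + 4·(11) = 60.
Roots r₁,₂ = (-4 ± √60)/2, so r₁ = -2 + \sqrt{15}, r₂ = - \sqrt{15} - 2.
General solution: c(n) = A·r₁^n + B·r₂^n.
From the initial conditions, A + B = -5 and r₁A + r₂B = -1.
Since r₁ - r₂ = √60: A = (-1 - (-5)r₂)/√60 = - \frac{5}{2} - \frac{11 \sqrt{15}}{30}, and B = -5 - A = - \frac{5}{2} + \frac{11 \sqrt{15}}{30}.
So c(n) = \left(- \frac{5}{2} - \frac{11 \sqrt{15}}{30}\right)\left(-2 + \sqrt{15}\right)^n + \left(- \frac{5}{2} + \frac{11 \sqrt{15}}{30}\right)\left(- \sqrt{15} - 2\right)^n.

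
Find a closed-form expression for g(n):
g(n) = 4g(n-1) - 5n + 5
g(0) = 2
First-order linear with linear forcing.
Homogeneous solution: g_h(n) = A·(4)^n.
Try particular g_p(n) = pn + q. Substituting:
  pn + q = 4(p(n-1) + q) - 5n + 5.
Matching the n-coefficient: p = 4p - 5 ⇒ p = \frac{5}{3}.
Matching constants: q = -4p + 4q + 5 ⇒ q = \frac{5}{9}.
General: g(n) = A·(4)^n + \frac{5 n}{3} + \frac{5}{9}.
Apply g(0) = 2: A + \frac{5}{9} = 2 ⇒ A = \frac{13}{9}.
So g(n) = \frac{13 \cdot 4^{n}}{9} + \frac{5 n}{3} + \frac{5}{9}.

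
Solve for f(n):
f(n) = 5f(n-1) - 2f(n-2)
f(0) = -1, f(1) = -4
Characteristic equation: x² - 5x + 2 = 0.
Discriminant Δ = (5)² + 4·(-2) = 17.
Roots r₁,₂ = (5 ± √17)/2, so r₁ = \frac{\sqrt{17}}{2} + \frac{5}{2}, r₂ = \frac{5}{2} - \frac{\sqrt{17}}{2}.
General solution: f(n) = A·r₁^n + B·r₂^n.
From the initial conditions, A + B = -1 and r₁A + r₂B = -4.
Since r₁ - r₂ = √17: A = (-4 - (-1)r₂)/√17 = - \frac{1}{2} - \frac{3 \sqrt{17}}{34}, and B = -1 - A = - \frac{1}{2} + \frac{3 \sqrt{17}}{34}.
So f(n) = \left(- \frac{1}{2} - \frac{3 \sqrt{17}}{34}\right)\left(\frac{\sqrt{17}}{2} + \frac{5}{2}\right)^n + \left(- \frac{1}{2} + \frac{3 \sqrt{17}}{34}\right)\left(\frac{5}{2} - \frac{\sqrt{17}}{2}\right)^n.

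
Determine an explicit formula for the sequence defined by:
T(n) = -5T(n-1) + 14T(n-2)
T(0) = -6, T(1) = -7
Characteristic equation: x² + 5x - 14 = 0, which factors as (x - (-7))(x - (2)) = 0.
Roots r₁ = -7, r₂ = 2 (distinct).
General solution: T(n) = A·(-7)^n + B·(2)^n.
From T(0) = -6: A + B = -6.
From T(1) = -7: -7A + 2B = -7.
Solving: A = - \frac{5}{9}, B = - \frac{49}{9}.
So T(n) = - \frac{5 \left(-7\right)^{n}}{9} - \frac{49 \cdot 2^{n}}{9}.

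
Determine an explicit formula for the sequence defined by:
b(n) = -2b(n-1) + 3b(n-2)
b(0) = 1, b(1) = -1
Characteristic equation: x² + 2x - 3 = 0, which factors as (x - (-3))(x - (1)) = 0.
Roots r₁ = -3, r₂ = 1 (distinct).
General solution: b(n) = A·(-3)^n + B·(1)^n.
From b(0) = 1: A + B = 1.
From b(1) = -1: -3A + B = -1.
Solving: A = \frac{1}{2}, B = \frac{1}{2}.
So b(n) = \frac{\left(-3\right)^{n}}{2} + \frac{1}{2}.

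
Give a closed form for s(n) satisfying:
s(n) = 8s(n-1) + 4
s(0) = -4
First-order linear non-homogeneous.
Homogeneous solution: s_h(n) = A·(8)^n.
Try constant particular solution s_p = K: K = 8K + 4 ⇒ K = - \frac{4}{7}.
General: s(n) = A·(8)^n - \frac{4}{7}.
Apply s(0) = -4: A - \frac{4}{7} = -4 ⇒ A = - \frac{24}{7}.
So s(n) = - \frac{24 \cdot 8^{n}}{7} - \frac{4}{7}.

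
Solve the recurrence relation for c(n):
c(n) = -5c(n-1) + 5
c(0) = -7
First-order linear non-homogeneous.
Homogeneous solution: c_h(n) = A·(-5)^n.
Try constant particular solution c_p = K: K = -5K + 5 ⇒ K = \frac{5}{6}.
General: c(n) = A·(-5)^n + \frac{5}{6}.
Apply c(0) = -7: A + \frac{5}{6} = -7 ⇒ A = - \frac{47}{6}.
So c(n) = \frac{5}{6} - \frac{47 \left(-5\right)^{n}}{6}.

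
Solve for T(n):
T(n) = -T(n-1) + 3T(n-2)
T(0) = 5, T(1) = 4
Characteristic equation: x² + x - 3 = 0.
Discriminant Δ = (-1)² + 4·(3) = 13.
Roots r₁,₂ = (-1 ± √13)/2, so r₁ = - \frac{1}{2} + \frac{\sqrt{13}}{2}, r₂ = - \frac{\sqrt{13}}{2} - \frac{1}{2}.
General solution: T(n) = A·r₁^n + B·r₂^n.
From the initial conditions, A + B = 5 and r₁A + r₂B = 4.
Since r₁ - r₂ = √13: A = (4 - (5)r₂)/√13 = \frac{\sqrt{13}}{2} + \frac{5}{2}, and B = 5 - A = \frac{5}{2} - \frac{\sqrt{13}}{2}.
So T(n) = \left(\frac{\sqrt{13}}{2} + \frac{5}{2}\right)\left(- \frac{1}{2} + \frac{\sqrt{13}}{2}\right)^n + \left(\frac{5}{2} - \frac{\sqrt{13}}{2}\right)\left(- \frac{\sqrt{13}}{2} - \frac{1}{2}\right)^n.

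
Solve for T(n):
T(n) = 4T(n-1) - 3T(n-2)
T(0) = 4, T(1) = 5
Characteristic equation: x² - 4x + 3 = 0, which factors as (x - (3))(x - (1)) = 0.
Roots r₁ = 3, r₂ = 1 (distinct).
General solution: T(n) = A·(3)^n + B·(1)^n.
From T(0) = 4: A + B = 4.
From T(1) = 5: 3A + B = 5.
Solving: A = \frac{1}{2}, B = \frac{7}{2}.
So T(n) = \frac{3^{n}}{2} + \frac{7}{2}.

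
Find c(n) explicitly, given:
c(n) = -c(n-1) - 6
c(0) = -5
First-order linear non-homogeneous.
Homogeneous solution: c_h(n) = A·(-1)^n.
Try constant particular solution c_p = K: K = -K - 6 ⇒ K = -3.
General: c(n) = A·(-1)^n - 3.
Apply c(0) = -5: A - 3 = -5 ⇒ A = -2.
So c(n) = - 2 \left(-1\right)^{n} - 3.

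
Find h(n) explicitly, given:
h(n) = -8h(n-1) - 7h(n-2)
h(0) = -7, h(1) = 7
Characteristic equation: x² + 8x + 7 = 0, which factors as (x - (-1))(x - (-7)) = 0.
Roots r₁ = -1, r₂ = -7 (distinct).
General solution: h(n) = A·(-1)^n + B·(-7)^n.
From h(0) = -7: A + B = -7.
From h(1) = 7: -A - 7B = 7.
Solving: A = -7, B = 0.
So h(n) = - 7 \left(-1\right)^{n}.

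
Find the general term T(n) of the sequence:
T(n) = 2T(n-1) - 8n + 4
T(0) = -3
First-order linear with linear forcing.
Homogeneous solution: T_h(n) = A·(2)^n.
Try particular T_p(n) = pn + q. Substituting:
  pn + q = 2(p(n-1) + q) - 8n + 4.
Matching the n-coefficient: p = 2p - 8 ⇒ p = 8.
Matching constants: q = -2p + 2q + 4 ⇒ q = 12.
General: T(n) = A·(2)^n + 8 n + 12.
Apply T(0) = -3: A + 12 = -3 ⇒ A = -15.
So T(n) = - 15 \cdot 2^{n} + 8 n + 12.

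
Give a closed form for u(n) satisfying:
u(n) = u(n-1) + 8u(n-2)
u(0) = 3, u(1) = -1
Characteristic equation: x² - x - 8 = 0.
Discriminant Δ = (1)² + 4·(8) = 33.
Roots r₁,₂ = (1 ± √33)/2, so r₁ = \frac{1}{2} + \frac{\sqrt{33}}{2}, r₂ = \frac{1}{2} - \frac{\sqrt{33}}{2}.
General solution: u(n) = A·r₁^n + B·r₂^n.
From the initial conditions, A + B = 3 and r₁A + r₂B = -1.
Since r₁ - r₂ = √33: A = (-1 - (3)r₂)/√33 = \frac{3}{2} - \frac{5 \sqrt{33}}{66}, and B = 3 - A = \frac{5 \sqrt{33}}{66} + \frac{3}{2}.
So u(n) = \left(\frac{3}{2} - \frac{5 \sqrt{33}}{66}\right)\left(\frac{1}{2} + \frac{\sqrt{33}}{2}\right)^n + \left(\frac{5 \sqrt{33}}{66} + \frac{3}{2}\right)\left(\frac{1}{2} - \frac{\sqrt{33}}{2}\right)^n.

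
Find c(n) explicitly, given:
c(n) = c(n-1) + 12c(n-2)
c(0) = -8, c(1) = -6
Characteristic equation: x² - x - 12 = 0, which factors as (x - (4))(x - (-3)) = 0.
Roots r₁ = 4, r₂ = -3 (distinct).
General solution: c(n) = A·(4)^n + B·(-3)^n.
From c(0) = -8: A + B = -8.
From c(1) = -6: 4A - 3B = -6.
Solving: A = - \frac{30}{7}, B = - \frac{26}{7}.
So c(n) = - \frac{26 \left(-3\right)^{n}}{7} - \frac{30 \cdot 4^{n}}{7}.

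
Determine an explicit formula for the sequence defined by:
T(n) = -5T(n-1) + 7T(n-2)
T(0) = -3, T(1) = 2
Characteristic equation: x² + 5x - 7 = 0.
Discriminant Δ = (-5)² + 4·(7) = 53.
Roots r₁,₂ = (-5 ± √53)/2, so r₁ = - \frac{5}{2} + \frac{\sqrt{53}}{2}, r₂ = - \frac{\sqrt{53}}{2} - \frac{5}{2}.
General solution: T(n) = A·r₁^n + B·r₂^n.
From the initial conditions, A + B = -3 and r₁A + r₂B = 2.
Since r₁ - r₂ = √53: A = (2 - (-3)r₂)/√53 = - \frac{3}{2} - \frac{11 \sqrt{53}}{106}, and B = -3 - A = - \frac{3}{2} + \frac{11 \sqrt{53}}{106}.
So T(n) = \left(- \frac{3}{2} - \frac{11 \sqrt{53}}{106}\right)\left(- \frac{5}{2} + \frac{\sqrt{53}}{2}\right)^n + \left(- \frac{3}{2} + \frac{11 \sqrt{53}}{106}\right)\left(- \frac{\sqrt{53}}{2} - \frac{5}{2}\right)^n.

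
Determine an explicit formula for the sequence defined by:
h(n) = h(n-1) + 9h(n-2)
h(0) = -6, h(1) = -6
Characteristic equation: x² - x - 9 = 0.
Discriminant Δ = (1)² + 4·(9) = 37.
Roots r₁,₂ = (1 ± √37)/2, so r₁ = \frac{1}{2} + \frac{\sqrt{37}}{2}, r₂ = \frac{1}{2} - \frac{\sqrt{37}}{2}.
General solution: h(n) = A·r₁^n + B·r₂^n.
From the initial conditions, A + B = -6 and r₁A + r₂B = -6.
Since r₁ - r₂ = √37: A = (-6 - (-6)r₂)/√37 = -3 - \frac{3 \sqrt{37}}{37}, and B = -6 - A = -3 + \frac{3 \sqrt{37}}{37}.
So h(n) = \left(-3 - \frac{3 \sqrt{37}}{37}\right)\left(\frac{1}{2} + \frac{\sqrt{37}}{2}\right)^n + \left(-3 + \frac{3 \sqrt{37}}{37}\right)\left(\frac{1}{2} - \frac{\sqrt{37}}{2}\right)^n.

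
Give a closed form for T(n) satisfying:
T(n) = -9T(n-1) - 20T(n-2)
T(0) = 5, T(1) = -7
Characteristic equation: x² + 9x + 20 = 0, which factors as (x - (-5))(x - (-4)) = 0.
Roots r₁ = -5, r₂ = -4 (distinct).
General solution: T(n) = A·(-5)^n + B·(-4)^n.
From T(0) = 5: A + B = 5.
From T(1) = -7: -5A - 4B = -7.
Solving: A = -13, B = 18.
So T(n) = 18 \left(-4\right)^{n} - 13 \left(-5\right)^{n}.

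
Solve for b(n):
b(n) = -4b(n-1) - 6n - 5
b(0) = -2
First-order linear with linear forcing.
Homogeneous solution: b_h(n) = A·(-4)^n.
Try particular b_p(n) = pn + q. Substituting:
  pn + q = -4(p(n-1) + q) - 6n - 5.
Matching the n-coefficient: p = -4p - 6 ⇒ p = - \frac{6}{5}.
Matching constants: q = 4p - 4q - 5 ⇒ q = - \frac{49}{25}.
General: b(n) = A·(-4)^n - \frac{6 n}{5} - \frac{49}{25}.
Apply b(0) = -2: A - \frac{49}{25} = -2 ⇒ A = - \frac{1}{25}.
So b(n) = - \frac{\left(-4\right)^{n}}{25} - \frac{6 n}{5} - \frac{49}{25}.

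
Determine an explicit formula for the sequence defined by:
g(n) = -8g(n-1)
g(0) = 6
This is a homogeneous first-order recurrence with ratio -8.
By induction g(n) = g(0) · (-8)^n = 6 \left(-8\right)^{n}.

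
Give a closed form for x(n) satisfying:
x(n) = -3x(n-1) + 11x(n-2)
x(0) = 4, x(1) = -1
Characteristic equation: x² + 3x - 11 = 0.
Discriminant Δ = (-3)² + 4·(11) = 53.
Roots r₁,₂ = (-3 ± √53)/2, so r₁ = - \frac{3}{2} + \frac{\sqrt{53}}{2}, r₂ = - \frac{\sqrt{53}}{2} - \frac{3}{2}.
General solution: x(n) = A·r₁^n + B·r₂^n.
From the initial conditions, A + B = 4 and r₁A + r₂B = -1.
Since r₁ - r₂ = √53: A = (-1 - (4)r₂)/√53 = \frac{5 \sqrt{53}}{53} + 2, and B = 4 - A = 2 - \frac{5 \sqrt{53}}{53}.
So x(n) = \left(\frac{5 \sqrt{53}}{53} + 2\right)\left(- \frac{3}{2} + \frac{\sqrt{53}}{2}\right)^n + \left(2 - \frac{5 \sqrt{53}}{53}\right)\left(- \frac{\sqrt{53}}{2} - \frac{3}{2}\right)^n.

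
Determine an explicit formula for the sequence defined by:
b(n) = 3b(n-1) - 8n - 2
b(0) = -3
First-order linear with linear forcing.
Homogeneous solution: b_h(n) = A·(3)^n.
Try particular b_p(n) = pn + q. Substituting:
  pn + q = 3(p(n-1) + q) - 8n - 2.
Matching the n-coefficient: p = 3p - 8 ⇒ p = 4.
Matching constants: q = -3p + 3q - 2 ⇒ q = 7.
General: b(n) = A·(3)^n + 4 n + 7.
Apply b(0) = -3: A + 7 = -3 ⇒ A = -10.
So b(n) = - 10 \cdot 3^{n} + 4 n + 7.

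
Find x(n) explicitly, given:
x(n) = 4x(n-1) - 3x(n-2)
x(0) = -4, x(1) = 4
Characteristic equation: x² - 4x + 3 = 0, which factors as (x - (1))(x - (3)) = 0.
Roots r₁ = 1, r₂ = 3 (distinct).
General solution: x(n) = A·(1)^n + B·(3)^n.
From x(0) = -4: A + B = -4.
From x(1) = 4: A + 3B = 4.
Solving: A = -8, B = 4.
So x(n) = 4 \cdot 3^{n} - 8.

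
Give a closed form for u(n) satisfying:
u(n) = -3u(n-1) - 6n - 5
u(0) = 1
First-order linear with linear forcing.
Homogeneous solution: u_h(n) = A·(-3)^n.
Try particular u_p(n) = pn + q. Substituting:
  pn + q = -3(p(n-1) + q) - 6n - 5.
Matching the n-coefficient: p = -3p - 6 ⇒ p = - \frac{3}{2}.
Matching constants: q = 3p - 3q - 5 ⇒ q = - \frac{19}{8}.
General: u(n) = A·(-3)^n - \frac{3 n}{2} - \frac{19}{8}.
Apply u(0) = 1: A - \frac{19}{8} = 1 ⇒ A = \frac{27}{8}.
So u(n) = \frac{27 \left(-3\right)^{n}}{8} - \frac{3 n}{2} - \frac{19}{8}.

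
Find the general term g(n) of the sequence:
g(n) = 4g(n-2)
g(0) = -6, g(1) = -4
Characteristic equation: x² - 4 = 0, which factors as (x - (2))(x - (-2)) = 0.
Roots r₁ = 2, r₂ = -2 (distinct).
General solution: g(n) = A·(2)^n + B·(-2)^n.
From g(0) = -6: A + B = -6.
From g(1) = -4: 2A - 2B = -4.
Solving: A = -4, B = -2.
So g(n) = - 2 \left(-2\right)^{n} - 4 \cdot 2^{n}.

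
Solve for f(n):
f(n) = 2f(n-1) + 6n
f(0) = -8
First-order linear with linear forcing.
Homogeneous solution: f_h(n) = A·(2)^n.
Try particular f_p(n) = pn + q. Substituting:
  pn + q = 2(p(n-1) + q) + 6n.
Matching the n-coefficient: p = 2p + 6 ⇒ p = -6.
Matching constants: q = -2p + 2q ⇒ q = -12.
General: f(n) = A·(2)^n - 6 n - 12.
Apply f(0) = -8: A - 12 = -8 ⇒ A = 4.
So f(n) = 4 \cdot 2^{n} - 6 n - 12.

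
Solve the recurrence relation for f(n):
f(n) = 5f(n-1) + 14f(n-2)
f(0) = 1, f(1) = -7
Characteristic equation: x² - 5x - 14 = 0, which factors as (x - (7))(x - (-2)) = 0.
Roots r₁ = 7, r₂ = -2 (distinct).
General solution: f(n) = A·(7)^n + B·(-2)^n.
From f(0) = 1: A + B = 1.
From f(1) = -7: 7A - 2B = -7.
Solving: A = - \frac{5}{9}, B = \frac{14}{9}.
So f(n) = \frac{14 \left(-2\right)^{n}}{9} - \frac{5 \cdot 7^{n}}{9}.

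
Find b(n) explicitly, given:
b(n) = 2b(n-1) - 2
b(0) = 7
First-order linear non-homogeneous.
Homogeneous solution: b_h(n) = A·(2)^n.
Try constant particular solution b_p = K: K = 2K - 2 ⇒ K = 2.
General: b(n) = A·(2)^n + 2.
Apply b(0) = 7: A + 2 = 7 ⇒ A = 5.
So b(n) = 5 \cdot 2^{n} + 2.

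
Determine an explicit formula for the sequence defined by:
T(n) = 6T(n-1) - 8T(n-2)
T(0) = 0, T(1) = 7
Characteristic equation: x² - 6x + 8 = 0, which factors as (x - (4))(x - (2)) = 0.
Roots r₁ = 4, r₂ = 2 (distinct).
General solution: T(n) = A·(4)^n + B·(2)^n.
From T(0) = 0: A + B = 0.
From T(1) = 7: 4A + 2B = 7.
Solving: A = \frac{7}{2}, B = - \frac{7}{2}.
So T(n) = - \frac{7 \cdot 2^{n}}{2} + \frac{7 \cdot 4^{n}}{2}.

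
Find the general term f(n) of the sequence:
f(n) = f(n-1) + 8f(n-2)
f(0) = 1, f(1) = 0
Characteristic equation: x² - x - 8 = 0.
Discriminant Δ = (1)² + 4·(8) = 33.
Roots r₁,₂ = (1 ± √33)/2, so r₁ = \frac{1}{2} + \frac{\sqrt{33}}{2}, r₂ = \frac{1}{2} - \frac{\sqrt{33}}{2}.
General solution: f(n) = A·r₁^n + B·r₂^n.
From the initial conditions, A + B = 1 and r₁A + r₂B = 0.
Since r₁ - r₂ = √33: A = (0 - (1)r₂)/√33 = \frac{1}{2} - \frac{\sqrt{33}}{66}, and B = 1 - A = \frac{\sqrt{33}}{66} + \frac{1}{2}.
So f(n) = \left(\frac{1}{2} - \frac{\sqrt{33}}{66}\right)\left(\frac{1}{2} + \frac{\sqrt{33}}{2}\right)^n + \left(\frac{\sqrt{33}}{66} + \frac{1}{2}\right)\left(\frac{1}{2} - \frac{\sqrt{33}}{2}\right)^n.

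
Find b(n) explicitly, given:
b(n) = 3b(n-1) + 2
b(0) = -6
First-order linear non-homogeneous.
Homogeneous solution: b_h(n) = A·(3)^n.
Try constant particular solution b_p = K: K = 3K + 2 ⇒ K = -1.
General: b(n) = A·(3)^n - 1.
Apply b(0) = -6: A - 1 = -6 ⇒ A = -5.
So b(n) = - 5 \cdot 3^{n} - 1.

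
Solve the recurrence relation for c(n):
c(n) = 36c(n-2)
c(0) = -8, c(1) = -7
Characteristic equation: x² - 36 = 0, which factors as (x - (6))(x - (-6)) = 0.
Roots r₁ = 6, r₂ = -6 (distinct).
General solution: c(n) = A·(6)^n + B·(-6)^n.
From c(0) = -8: A + B = -8.
From c(1) = -7: 6A - 6B = -7.
Solving: A = - \frac{55}{12}, B = - \frac{41}{12}.
So c(n) = - \frac{41 \left(-6\right)^{n}}{12} - \frac{55 \cdot 6^{n}}{12}.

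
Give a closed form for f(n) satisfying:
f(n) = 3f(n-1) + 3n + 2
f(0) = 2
First-order linear with linear forcing.
Homogeneous solution: f_h(n) = A·(3)^n.
Try particular f_p(n) = pn + q. Substituting:
  pn + q = 3(p(n-1) + q) + 3n + 2.
Matching the n-coefficient: p = 3p + 3 ⇒ p = - \frac{3}{2}.
Matching constants: q = -3p + 3q + 2 ⇒ q = - \frac{13}{4}.
General: f(n) = A·(3)^n - \frac{3 n}{2} - \frac{13}{4}.
Apply f(0) = 2: A - \frac{13}{4} = 2 ⇒ A = \frac{21}{4}.
So f(n) = \frac{21 \cdot 3^{n}}{4} - \frac{3 n}{2} - \frac{13}{4}.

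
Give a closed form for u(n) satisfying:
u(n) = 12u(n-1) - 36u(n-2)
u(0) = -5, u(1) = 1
Characteristic equation: x² - 12x + 36 = 0, which is (x - (6))².
Repeated root r = 6.
General solution: u(n) = (A + Bn)·(6)^n.
From u(0) = -5: A = -5.
From u(1) = 1: (A + B)·(6) = 1 ⇒ B = \frac{31}{6}.
So u(n) = \left(\frac{31 n}{6} - 5\right) \cdot (6)^n.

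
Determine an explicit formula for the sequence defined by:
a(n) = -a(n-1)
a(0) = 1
This is a homogeneous first-order recurrence with ratio -1.
By induction a(n) = a(0) · (-1)^n = \left(-1\right)^{n}.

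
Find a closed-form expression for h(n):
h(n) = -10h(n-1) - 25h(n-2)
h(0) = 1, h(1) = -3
Characteristic equation: x² + 10x + 25 = 0, which is (x - (-5))².
Repeated root r = -5.
General solution: h(n) = (A + Bn)·(-5)^n.
From h(0) = 1: A = 1.
From h(1) = -3: (A + B)·(-5) = -3 ⇒ B = - \frac{2}{5}.
So h(n) = \left(1 - \frac{2 n}{5}\right) \cdot (-5)^n.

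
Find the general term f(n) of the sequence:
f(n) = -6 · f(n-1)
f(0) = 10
Pure geometric recurrence with ratio -6.
By induction f(n) = f(0) · (-6)^n = 10 \left(-6\right)^{n}.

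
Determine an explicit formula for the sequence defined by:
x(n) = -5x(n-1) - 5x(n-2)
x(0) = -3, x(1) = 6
Characteristic equation: x² + 5x + 5 = 0.
Discriminant Δ = (-5)² + 4·(-5) = 5.
Roots r₁,₂ = (-5 ± √5)/2, so r₁ = - \frac{5}{2} + \frac{\sqrt{5}}{2}, r₂ = - \frac{5}{2} - \frac{\sqrt{5}}{2}.
General solution: x(n) = A·r₁^n + B·r₂^n.
From the initial conditions, A + B = -3 and r₁A + r₂B = 6.
Since r₁ - r₂ = √5: A = (6 - (-3)r₂)/√5 = - \frac{3}{2} - \frac{3 \sqrt{5}}{10}, and B = -3 - A = - \frac{3}{2} + \frac{3 \sqrt{5}}{10}.
So x(n) = \left(- \frac{3}{2} - \frac{3 \sqrt{5}}{10}\right)\left(- \frac{5}{2} + \frac{\sqrt{5}}{2}\right)^n + \left(- \frac{3}{2} + \frac{3 \sqrt{5}}{10}\right)\left(- \frac{5}{2} - \frac{\sqrt{5}}{2}\right)^n.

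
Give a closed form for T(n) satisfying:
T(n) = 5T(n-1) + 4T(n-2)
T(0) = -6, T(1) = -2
Characteristic equation: x² - 5x - 4 = 0.
Discriminant Δ = (5)² + 4·(4) = 41.
Roots r₁,₂ = (5 ± √41)/2, so r₁ = \frac{5}{2} + \frac{\sqrt{41}}{2}, r₂ = \frac{5}{2} - \frac{\sqrt{41}}{2}.
General solution: T(n) = A·r₁^n + B·r₂^n.
From the initial conditions, A + B = -6 and r₁A + r₂B = -2.
Since r₁ - r₂ = √41: A = (-2 - (-6)r₂)/√41 = -3 + \frac{13 \sqrt{41}}{41}, and B = -6 - A = -3 - \frac{13 \sqrt{41}}{41}.
So T(n) = \left(-3 + \frac{13 \sqrt{41}}{41}\right)\left(\frac{5}{2} + \frac{\sqrt{41}}{2}\right)^n + \left(-3 - \frac{13 \sqrt{41}}{41}\right)\left(\frac{5}{2} - \frac{\sqrt{41}}{2}\right)^n.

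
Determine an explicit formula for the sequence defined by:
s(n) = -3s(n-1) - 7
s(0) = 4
First-order linear non-homogeneous.
Homogeneous solution: s_h(n) = A·(-3)^n.
Try constant particular solution s_p = K: K = -3K - 7 ⇒ K = - \frac{7}{4}.
General: s(n) = A·(-3)^n - \frac{7}{4}.
Apply s(0) = 4: A - \frac{7}{4} = 4 ⇒ A = \frac{23}{4}.
So s(n) = \frac{23 \left(-3\right)^{n}}{4} - \frac{7}{4}.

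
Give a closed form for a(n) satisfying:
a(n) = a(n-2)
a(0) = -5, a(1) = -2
Characteristic equation: x² - 1 = 0, which factors as (x - (-1))(x - (1)) = 0.
Roots r₁ = -1, r₂ = 1 (distinct).
General solution: a(n) = A·(-1)^n + B·(1)^n.
From a(0) = -5: A + B = -5.
From a(1) = -2: -A + B = -2.
Solving: A = - \frac{3}{2}, B = - \frac{7}{2}.
So a(n) = - \frac{3 \left(-1\right)^{n}}{2} - \frac{7}{2}.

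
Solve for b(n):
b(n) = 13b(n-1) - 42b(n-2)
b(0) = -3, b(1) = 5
Characteristic equation: x² - 13x + 42 = 0, which factors as (x - (7))(x - (6)) = 0.
Roots r₁ = 7, r₂ = 6 (distinct).
General solution: b(n) = A·(7)^n + B·(6)^n.
From b(0) = -3: A + B = -3.
From b(1) = 5: 7A + 6B = 5.
Solving: A = 23, B = -26.
So b(n) = - 26 \cdot 6^{n} + 23 \cdot 7^{n}.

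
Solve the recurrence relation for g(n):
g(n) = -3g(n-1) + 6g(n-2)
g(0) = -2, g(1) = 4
Characteristic equation: x² + 3x - 6 = 0.
Discriminant Δ = (-3)² + 4·(6) = 33.
Roots r₁,₂ = (-3 ± √33)/2, so r₁ = - \frac{3}{2} + \frac{\sqrt{33}}{2}, r₂ = - \frac{\sqrt{33}}{2} - \frac{3}{2}.
General solution: g(n) = A·r₁^n + B·r₂^n.
From the initial conditions, A + B = -2 and r₁A + r₂B = 4.
Since r₁ - r₂ = √33: A = (4 - (-2)r₂)/√33 = -1 + \frac{\sqrt{33}}{33}, and B = -2 - A = -1 - \frac{\sqrt{33}}{33}.
So g(n) = \left(-1 + \frac{\sqrt{33}}{33}\right)\left(- \frac{3}{2} + \frac{\sqrt{33}}{2}\right)^n + \left(-1 - \frac{\sqrt{33}}{33}\right)\left(- \frac{\sqrt{33}}{2} - \frac{3}{2}\right)^n.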